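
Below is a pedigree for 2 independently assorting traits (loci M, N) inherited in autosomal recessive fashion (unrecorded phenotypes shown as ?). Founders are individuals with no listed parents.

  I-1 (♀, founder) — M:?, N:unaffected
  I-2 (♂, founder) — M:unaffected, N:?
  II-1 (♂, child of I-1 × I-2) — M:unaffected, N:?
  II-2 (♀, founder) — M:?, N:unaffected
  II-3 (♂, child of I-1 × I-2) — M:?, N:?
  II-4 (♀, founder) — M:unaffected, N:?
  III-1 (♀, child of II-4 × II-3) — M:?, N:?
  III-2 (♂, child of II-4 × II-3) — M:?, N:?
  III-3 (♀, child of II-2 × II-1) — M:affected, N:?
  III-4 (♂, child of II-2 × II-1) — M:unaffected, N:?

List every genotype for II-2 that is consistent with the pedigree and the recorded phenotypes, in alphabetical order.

M/I-1 ? ·: MM|Mm|mm
M/I-2 un ·: MM|Mm
M/II-1 un I-1×I-2: Mm
M/II-2 ? ·: Mm|mm
M/II-3 ? I-1×I-2: MM|Mm|mm
M/II-4 un ·: MM|Mm
M/III-1 ? II-4×II-3: MM|Mm|mm
M/III-2 ? II-4×II-3: MM|Mm|mm
M/III-3 aff II-2×II-1: mm
M/III-4 un II-2×II-1: MM|Mm
⇒ M over [I-1,I-2,II-1,II-2,II-3,II-4,III-1,III-2,III-3,III-4]: 270 consistent
N/I-1 un ·: NN|Nn
N/I-2 ? ·: NN|Nn|nn
N/II-1 ? I-1×I-2: NN|Nn|nn
N/II-2 un ·: NN|Nn
N/II-3 ? I-1×I-2: NN|Nn|nn
N/II-4 ? ·: NN|Nn|nn
N/III-1 ? II-4×II-3: NN|Nn|nn
N/III-2 ? II-4×II-3: NN|Nn|nn
N/III-3 ? II-2×II-1: NN|Nn|nn
N/III-4 ? II-2×II-1: NN|Nn|nn
⇒ N over [I-1,I-2,II-1,II-2,II-3,II-4,III-1,III-2,III-3,III-4]: 2160 consistent

II-2 ∈ {Mm NN, Mm Nn, mm NN, mm Nn}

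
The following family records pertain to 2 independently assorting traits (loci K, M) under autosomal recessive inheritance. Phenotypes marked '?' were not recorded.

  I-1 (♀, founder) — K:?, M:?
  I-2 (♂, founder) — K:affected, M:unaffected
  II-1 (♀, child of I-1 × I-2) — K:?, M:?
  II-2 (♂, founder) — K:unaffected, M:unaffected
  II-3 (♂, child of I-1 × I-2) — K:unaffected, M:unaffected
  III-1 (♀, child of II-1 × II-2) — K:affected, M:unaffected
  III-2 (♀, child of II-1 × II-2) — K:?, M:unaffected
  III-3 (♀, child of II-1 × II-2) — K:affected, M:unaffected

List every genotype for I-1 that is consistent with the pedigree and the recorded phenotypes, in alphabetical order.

K/I-1 ? ·: KK|Kk
K/I-2 aff ·: kk
K/II-1 ? I-1×I-2: Kk|kk
K/II-2 un ·: Kk
K/II-3 un I-1×I-2: Kk
K/III-1 aff II-1×II-2: kk
K/III-2 ? II-1×II-2: KK|Kk|kk
K/III-3 aff II-1×II-2: kk
⇒ K over [I-1,I-2,II-1,II-2,II-3,III-1,III-2,III-3]: 8 consistent
M/I-1 ? ·: MM|Mm|mm
M/I-2 un ·: MM|Mm
M/II-1 ? I-1×I-2: MM|Mm|mm
M/II-2 un ·: MM|Mm
M/II-3 un I-1×I-2: MM|Mm
M/III-1 un II-1×II-2: MM|Mm
M/III-2 un II-1×II-2: MM|Mm
M/III-3 un II-1×II-2: MM|Mm
⇒ M over [I-1,I-2,II-1,II-2,II-3,III-1,III-2,III-3]: 197 consistent

I-1 ∈ {KK MM, KK Mm, KK mm, Kk MM, Kk Mm, Kk mm}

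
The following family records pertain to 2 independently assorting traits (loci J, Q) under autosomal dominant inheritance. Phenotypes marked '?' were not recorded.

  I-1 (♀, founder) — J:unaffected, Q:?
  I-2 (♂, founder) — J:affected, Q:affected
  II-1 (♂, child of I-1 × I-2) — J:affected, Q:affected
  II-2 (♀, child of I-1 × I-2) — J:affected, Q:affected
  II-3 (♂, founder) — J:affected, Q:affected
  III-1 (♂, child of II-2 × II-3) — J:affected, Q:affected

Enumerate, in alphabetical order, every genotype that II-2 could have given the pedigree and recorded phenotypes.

II-2 ∈ {Jj QQ, Jj Qq}

J/I-1 un ·: jj
J/I-2 aff ·: Jj|JJ
J/II-1 aff I-1×I-2: Jj
J/II-2 aff I-1×I-2: Jj
J/II-3 aff ·: Jj|JJ
J/III-1 aff II-2×II-3: Jj|JJ
⇒ J over [I-1,I-2,II-1,II-2,II-3,III-1]: 8 consistent
Q/I-1 ? ·: qq|Qq|QQ
Q/I-2 aff ·: Qq|QQ
Q/II-1 aff I-1×I-2: Qq|QQ
Q/II-2 aff I-1×I-2: Qq|QQ
Q/II-3 aff ·: Qq|QQ
Q/III-1 aff II-2×II-3: Qq|QQ
⇒ Q over [I-1,I-2,II-1,II-2,II-3,III-1]: 53 consistent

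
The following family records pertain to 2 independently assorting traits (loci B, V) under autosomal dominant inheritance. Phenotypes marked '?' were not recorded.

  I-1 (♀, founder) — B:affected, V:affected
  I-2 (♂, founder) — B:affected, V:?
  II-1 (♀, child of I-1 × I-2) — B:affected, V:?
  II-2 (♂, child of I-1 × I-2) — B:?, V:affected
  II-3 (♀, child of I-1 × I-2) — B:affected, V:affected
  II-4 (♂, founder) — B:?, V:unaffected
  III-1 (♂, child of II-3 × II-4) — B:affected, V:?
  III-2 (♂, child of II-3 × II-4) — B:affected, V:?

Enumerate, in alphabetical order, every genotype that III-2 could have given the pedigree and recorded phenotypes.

B/I-1 aff ·: Bb|BB
B/I-2 aff ·: Bb|BB
B/II-1 aff I-1×I-2: Bb|BB
B/II-2 ? I-1×I-2: bb|Bb|BB
B/II-3 aff I-1×I-2: Bb|BB
B/II-4 ? ·: bb|Bb|BB
B/III-1 aff II-3×II-4: Bb|BB
B/III-2 aff II-3×II-4: Bb|BB
⇒ B over [I-1,I-2,II-1,II-2,II-3,II-4,III-1,III-2]: 216 consistent
V/I-1 aff ·: Vv|VV
V/I-2 ? ·: vv|Vv|VV
V/II-1 ? I-1×I-2: vv|Vv|VV
V/II-2 aff I-1×I-2: Vv|VV
V/II-3 aff I-1×I-2: Vv|VV
V/II-4 un ·: vv
V/III-1 ? II-3×II-4: vv|Vv
V/III-2 ? II-3×II-4: vv|Vv
⇒ V over [I-1,I-2,II-1,II-2,II-3,II-4,III-1,III-2]: 83 consistent

III-2 ∈ {BB Vv, BB vv, Bb Vv, Bb vv}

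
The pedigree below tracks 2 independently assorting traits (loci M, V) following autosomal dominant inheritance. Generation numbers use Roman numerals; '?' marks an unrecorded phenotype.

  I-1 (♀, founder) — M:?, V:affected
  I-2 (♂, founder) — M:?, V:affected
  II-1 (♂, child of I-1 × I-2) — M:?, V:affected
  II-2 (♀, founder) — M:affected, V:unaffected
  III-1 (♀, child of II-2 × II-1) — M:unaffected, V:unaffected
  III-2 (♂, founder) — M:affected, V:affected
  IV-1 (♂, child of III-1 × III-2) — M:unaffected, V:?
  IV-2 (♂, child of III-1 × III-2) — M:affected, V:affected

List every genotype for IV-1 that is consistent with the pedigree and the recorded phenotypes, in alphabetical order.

IV-1 ∈ {mm Vv, mm vv}

M/I-1 ? ·: mm|Mm|MM
M/I-2 ? ·: mm|Mm|MM
M/II-1 ? I-1×I-2: mm|Mm
M/II-2 aff ·: Mm
M/III-1 un II-2×II-1: mm
M/III-2 aff ·: Mm
M/IV-1 un III-1×III-2: mm
M/IV-2 aff III-1×III-2: Mm
⇒ M over [I-1,I-2,II-1,II-2,III-1,III-2,IV-1,IV-2]: 11 consistent
V/I-1 aff ·: Vv|VV
V/I-2 aff ·: Vv|VV
V/II-1 aff I-1×I-2: Vv
V/II-2 un ·: vv
V/III-1 un II-2×II-1: vv
V/III-2 aff ·: Vv|VV
V/IV-1 ? III-1×III-2: vv|Vv
V/IV-2 aff III-1×III-2: Vv
⇒ V over [I-1,I-2,II-1,II-2,III-1,III-2,IV-1,IV-2]: 9 consistent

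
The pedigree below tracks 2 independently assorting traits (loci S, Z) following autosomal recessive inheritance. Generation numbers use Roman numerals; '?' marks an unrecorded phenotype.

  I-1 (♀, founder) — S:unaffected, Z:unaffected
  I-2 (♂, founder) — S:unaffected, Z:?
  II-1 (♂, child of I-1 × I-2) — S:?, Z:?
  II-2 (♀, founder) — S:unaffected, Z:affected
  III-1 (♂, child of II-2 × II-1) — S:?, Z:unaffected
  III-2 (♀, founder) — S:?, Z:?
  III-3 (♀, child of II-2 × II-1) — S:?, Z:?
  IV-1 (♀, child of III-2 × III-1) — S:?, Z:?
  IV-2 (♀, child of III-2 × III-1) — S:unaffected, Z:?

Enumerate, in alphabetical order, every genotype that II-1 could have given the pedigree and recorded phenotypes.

II-1 ∈ {SS ZZ, SS Zz, Ss ZZ, Ss Zz, ss ZZ, ss Zz}

S/I-1 un ·: SS|Ss
S/I-2 un ·: SS|Ss
S/II-1 ? I-1×I-2: SS|Ss|ss
S/II-2 un ·: SS|Ss
S/III-1 ? II-2×II-1: SS|Ss|ss
S/III-2 ? ·: SS|Ss|ss
S/III-3 ? II-2×II-1: SS|Ss|ss
S/IV-1 ? III-2×III-1: SS|Ss|ss
S/IV-2 un III-2×III-1: SS|Ss
⇒ S over [I-1,I-2,II-1,II-2,III-1,III-2,III-3,IV-1,IV-2]: 507 consistent
Z/I-1 un ·: ZZ|Zz
Z/I-2 ? ·: ZZ|Zz|zz
Z/II-1 ? I-1×I-2: ZZ|Zz
Z/II-2 aff ·: zz
Z/III-1 un II-2×II-1: Zz
Z/III-2 ? ·: ZZ|Zz|zz
Z/III-3 ? II-2×II-1: Zz|zz
Z/IV-1 ? III-2×III-1: ZZ|Zz|zz
Z/IV-2 ? III-2×III-1: ZZ|Zz|zz
⇒ Z over [I-1,I-2,II-1,II-2,III-1,III-2,III-3,IV-1,IV-2]: 238 consistent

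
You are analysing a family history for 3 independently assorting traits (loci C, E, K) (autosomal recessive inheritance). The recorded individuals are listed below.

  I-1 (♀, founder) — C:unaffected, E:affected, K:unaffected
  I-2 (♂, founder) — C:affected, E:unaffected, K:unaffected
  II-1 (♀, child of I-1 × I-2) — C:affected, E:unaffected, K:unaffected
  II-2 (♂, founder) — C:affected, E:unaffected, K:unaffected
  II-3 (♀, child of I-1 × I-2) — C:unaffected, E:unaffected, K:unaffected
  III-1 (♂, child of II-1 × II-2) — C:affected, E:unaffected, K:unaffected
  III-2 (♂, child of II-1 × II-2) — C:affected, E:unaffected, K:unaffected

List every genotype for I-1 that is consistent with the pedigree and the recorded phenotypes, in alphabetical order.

C/I-1 un ·: Cc
C/I-2 aff ·: cc
C/II-1 aff I-1×I-2: cc
C/II-2 aff ·: cc
C/II-3 un I-1×I-2: Cc
C/III-1 aff II-1×II-2: cc
C/III-2 aff II-1×II-2: cc
⇒ C over [I-1,I-2,II-1,II-2,II-3,III-1,III-2]: 1 consistent
E/I-1 aff ·: ee
E/I-2 un ·: EE|Ee
E/II-1 un I-1×I-2: Ee
E/II-2 un ·: EE|Ee
E/II-3 un I-1×I-2: Ee
E/III-1 un II-1×II-2: EE|Ee
E/III-2 un II-1×II-2: EE|Ee
⇒ E over [I-1,I-2,II-1,II-2,II-3,III-1,III-2]: 16 consistent
K/I-1 un ·: KK|Kk
K/I-2 un ·: KK|Kk
K/II-1 un I-1×I-2: KK|Kk
K/II-2 un ·: KK|Kk
K/II-3 un I-1×I-2: KK|Kk
K/III-1 un II-1×II-2: KK|Kk
K/III-2 un II-1×II-2: KK|Kk
⇒ K over [I-1,I-2,II-1,II-2,II-3,III-1,III-2]: 83 consistent

I-1 ∈ {Cc ee KK, Cc ee Kk}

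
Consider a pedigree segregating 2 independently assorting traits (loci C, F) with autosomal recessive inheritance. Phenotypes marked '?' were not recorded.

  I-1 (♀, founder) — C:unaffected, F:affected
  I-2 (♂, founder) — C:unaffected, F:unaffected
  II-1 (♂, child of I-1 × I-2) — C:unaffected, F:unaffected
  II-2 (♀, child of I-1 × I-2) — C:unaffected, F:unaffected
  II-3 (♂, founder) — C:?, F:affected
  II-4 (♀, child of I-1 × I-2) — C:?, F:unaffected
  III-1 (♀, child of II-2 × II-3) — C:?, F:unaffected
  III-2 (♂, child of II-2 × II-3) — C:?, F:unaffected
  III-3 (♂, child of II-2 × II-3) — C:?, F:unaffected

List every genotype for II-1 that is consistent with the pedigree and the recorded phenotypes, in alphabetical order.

C/I-1 un ·: CC|Cc
C/I-2 un ·: CC|Cc
C/II-1 un I-1×I-2: CC|Cc
C/II-2 un I-1×I-2: CC|Cc
C/II-3 ? ·: CC|Cc|cc
C/II-4 ? I-1×I-2: CC|Cc|cc
C/III-1 ? II-2×II-3: CC|Cc|cc
C/III-2 ? II-2×II-3: CC|Cc|cc
C/III-3 ? II-2×II-3: CC|Cc|cc
⇒ C over [I-1,I-2,II-1,II-2,II-3,II-4,III-1,III-2,III-3]: 752 consistent
F/I-1 aff ·: ff
F/I-2 un ·: FF|Ff
F/II-1 un I-1×I-2: Ff
F/II-2 un I-1×I-2: Ff
F/II-3 aff ·: ff
F/II-4 un I-1×I-2: Ff
F/III-1 un II-2×II-3: Ff
F/III-2 un II-2×II-3: Ff
F/III-3 un II-2×II-3: Ff
⇒ F over [I-1,I-2,II-1,II-2,II-3,II-4,III-1,III-2,III-3]: 2 consistent

II-1 ∈ {CC Ff, Cc Ff}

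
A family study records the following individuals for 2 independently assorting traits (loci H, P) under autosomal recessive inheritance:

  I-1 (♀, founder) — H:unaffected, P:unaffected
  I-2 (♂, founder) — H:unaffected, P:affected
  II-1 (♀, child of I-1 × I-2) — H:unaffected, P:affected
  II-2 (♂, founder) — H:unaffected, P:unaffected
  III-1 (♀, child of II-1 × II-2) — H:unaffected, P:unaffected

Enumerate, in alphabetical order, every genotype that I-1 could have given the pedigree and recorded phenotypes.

H/I-1 un ·: HH|Hh
H/I-2 un ·: HH|Hh
H/II-1 un I-1×I-2: HH|Hh
H/II-2 un ·: HH|Hh
H/III-1 un II-1×II-2: HH|Hh
⇒ H over [I-1,I-2,II-1,II-2,III-1]: 24 consistent
P/I-1 un ·: Pp
P/I-2 aff ·: pp
P/II-1 aff I-1×I-2: pp
P/II-2 un ·: PP|Pp
P/III-1 un II-1×II-2: Pp
⇒ P over [I-1,I-2,II-1,II-2,III-1]: 2 consistent

I-1 ∈ {HH Pp, Hh Pp}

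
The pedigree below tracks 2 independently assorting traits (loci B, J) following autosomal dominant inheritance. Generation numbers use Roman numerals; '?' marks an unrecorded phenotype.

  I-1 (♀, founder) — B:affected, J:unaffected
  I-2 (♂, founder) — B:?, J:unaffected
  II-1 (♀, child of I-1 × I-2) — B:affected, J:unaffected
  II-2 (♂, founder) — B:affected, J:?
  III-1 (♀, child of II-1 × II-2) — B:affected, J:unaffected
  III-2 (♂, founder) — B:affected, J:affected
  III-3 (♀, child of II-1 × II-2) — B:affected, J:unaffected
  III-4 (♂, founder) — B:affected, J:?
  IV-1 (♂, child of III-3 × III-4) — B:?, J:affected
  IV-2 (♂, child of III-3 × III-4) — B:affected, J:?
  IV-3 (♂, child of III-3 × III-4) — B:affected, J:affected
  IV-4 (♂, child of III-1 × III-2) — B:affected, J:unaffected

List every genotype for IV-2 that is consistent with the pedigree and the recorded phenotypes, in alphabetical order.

IV-2 ∈ {BB Jj, BB jj, Bb Jj, Bb jj}

B/I-1 aff ·: Bb|BB
B/I-2 ? ·: bb|Bb|BB
B/II-1 aff I-1×I-2: Bb|BB
B/II-2 aff ·: Bb|BB
B/III-1 aff II-1×II-2: Bb|BB
B/III-2 aff ·: Bb|BB
B/III-3 aff II-1×II-2: Bb|BB
B/III-4 aff ·: Bb|BB
B/IV-1 ? III-3×III-4: bb|Bb|BB
B/IV-2 aff III-3×III-4: Bb|BB
B/IV-3 aff III-3×III-4: Bb|BB
B/IV-4 aff III-1×III-2: Bb|BB
⇒ B over [I-1,I-2,II-1,II-2,III-1,III-2,III-3,III-4,IV-1,IV-2,IV-3,IV-4]: 2950 consistent
J/I-1 un ·: jj
J/I-2 un ·: jj
J/II-1 un I-1×I-2: jj
J/II-2 ? ·: jj|Jj
J/III-1 un II-1×II-2: jj
J/III-2 aff ·: Jj
J/III-3 un II-1×II-2: jj
J/III-4 ? ·: Jj|JJ
J/IV-1 aff III-3×III-4: Jj
J/IV-2 ? III-3×III-4: jj|Jj
J/IV-3 aff III-3×III-4: Jj
J/IV-4 un III-1×III-2: jj
⇒ J over [I-1,I-2,II-1,II-2,III-1,III-2,III-3,III-4,IV-1,IV-2,IV-3,IV-4]: 6 consistent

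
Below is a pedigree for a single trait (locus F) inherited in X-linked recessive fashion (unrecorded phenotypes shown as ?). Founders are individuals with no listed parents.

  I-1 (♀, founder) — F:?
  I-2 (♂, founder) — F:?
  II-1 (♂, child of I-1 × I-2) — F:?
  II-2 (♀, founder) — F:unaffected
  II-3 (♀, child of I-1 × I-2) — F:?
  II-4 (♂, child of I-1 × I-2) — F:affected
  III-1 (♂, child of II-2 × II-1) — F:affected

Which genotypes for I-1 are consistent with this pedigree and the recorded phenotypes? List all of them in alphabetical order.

I-1 ∈ {X^FX^f, X^fX^f}

F/I-1 ? ·: X^FX^f|X^fX^f
F/I-2 ? ·: X^FY|X^fY
F/II-1 ? I-1×I-2: X^FY|X^fY
F/II-2 un ·: X^FX^f
F/II-3 ? I-1×I-2: X^FX^F|X^FX^f|X^fX^f
F/II-4 aff I-1×I-2: X^fY
F/III-1 aff II-2×II-1: X^fY
⇒ F over [I-1,I-2,II-1,II-2,II-3,II-4,III-1]: 10 consistent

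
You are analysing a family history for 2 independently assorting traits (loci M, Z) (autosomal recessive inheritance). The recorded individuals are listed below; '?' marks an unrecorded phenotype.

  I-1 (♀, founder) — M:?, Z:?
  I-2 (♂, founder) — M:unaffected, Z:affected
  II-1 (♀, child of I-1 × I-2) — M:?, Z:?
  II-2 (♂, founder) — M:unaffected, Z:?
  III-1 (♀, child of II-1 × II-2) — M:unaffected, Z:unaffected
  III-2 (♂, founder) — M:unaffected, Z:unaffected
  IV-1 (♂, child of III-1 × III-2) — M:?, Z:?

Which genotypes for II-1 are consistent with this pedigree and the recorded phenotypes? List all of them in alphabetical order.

II-1 ∈ {MM Zz, MM zz, Mm Zz, Mm zz, mm Zz, mm zz}

M/I-1 ? ·: MM|Mm|mm
M/I-2 un ·: MM|Mm
M/II-1 ? I-1×I-2: MM|Mm|mm
M/II-2 un ·: MM|Mm
M/III-1 un II-1×II-2: MM|Mm
M/III-2 un ·: MM|Mm
M/IV-1 ? III-1×III-2: MM|Mm|mm
⇒ M over [I-1,I-2,II-1,II-2,III-1,III-2,IV-1]: 144 consistent
Z/I-1 ? ·: ZZ|Zz|zz
Z/I-2 aff ·: zz
Z/II-1 ? I-1×I-2: Zz|zz
Z/II-2 ? ·: ZZ|Zz|zz
Z/III-1 un II-1×II-2: ZZ|Zz
Z/III-2 un ·: ZZ|Zz
Z/IV-1 ? III-1×III-2: ZZ|Zz|zz
⇒ Z over [I-1,I-2,II-1,II-2,III-1,III-2,IV-1]: 62 consistent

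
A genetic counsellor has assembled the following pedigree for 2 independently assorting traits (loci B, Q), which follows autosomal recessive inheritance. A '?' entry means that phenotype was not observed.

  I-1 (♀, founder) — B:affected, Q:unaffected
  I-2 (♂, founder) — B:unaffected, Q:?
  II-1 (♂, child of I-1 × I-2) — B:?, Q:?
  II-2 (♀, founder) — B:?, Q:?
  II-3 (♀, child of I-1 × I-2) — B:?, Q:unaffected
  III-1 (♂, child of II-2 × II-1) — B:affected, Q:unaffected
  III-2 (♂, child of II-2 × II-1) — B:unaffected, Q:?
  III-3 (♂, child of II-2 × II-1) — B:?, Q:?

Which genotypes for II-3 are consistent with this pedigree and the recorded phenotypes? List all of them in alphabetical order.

II-3 ∈ {Bb QQ, Bb Qq, bb QQ, bb Qq}

B/I-1 aff ·: bb
B/I-2 un ·: BB|Bb
B/II-1 ? I-1×I-2: Bb|bb
B/II-2 ? ·: Bb|bb
B/II-3 ? I-1×I-2: Bb|bb
B/III-1 aff II-2×II-1: bb
B/III-2 un II-2×II-1: BB|Bb
B/III-3 ? II-2×II-1: BB|Bb|bb
⇒ B over [I-1,I-2,II-1,II-2,II-3,III-1,III-2,III-3]: 28 consistent
Q/I-1 un ·: QQ|Qq
Q/I-2 ? ·: QQ|Qq|qq
Q/II-1 ? I-1×I-2: QQ|Qq|qq
Q/II-2 ? ·: QQ|Qq|qq
Q/II-3 un I-1×I-2: QQ|Qq
Q/III-1 un II-2×II-1: QQ|Qq
Q/III-2 ? II-2×II-1: QQ|Qq|qq
Q/III-3 ? II-2×II-1: QQ|Qq|qq
⇒ Q over [I-1,I-2,II-1,II-2,II-3,III-1,III-2,III-3]: 325 consistent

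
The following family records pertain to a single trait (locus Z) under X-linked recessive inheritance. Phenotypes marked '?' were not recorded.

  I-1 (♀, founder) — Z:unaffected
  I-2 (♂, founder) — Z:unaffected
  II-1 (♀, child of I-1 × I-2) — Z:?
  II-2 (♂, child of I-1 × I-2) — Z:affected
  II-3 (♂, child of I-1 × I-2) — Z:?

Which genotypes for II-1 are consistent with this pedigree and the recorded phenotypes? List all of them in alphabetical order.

Z/I-1 un ·: X^ZX^z
Z/I-2 un ·: X^ZY
Z/II-1 ? I-1×I-2: X^ZX^Z|X^ZX^z
Z/II-2 aff I-1×I-2: X^zY
Z/II-3 ? I-1×I-2: X^ZY|X^zY
⇒ Z over [I-1,I-2,II-1,II-2,II-3]: 4 consistent

II-1 ∈ {X^ZX^Z, X^ZX^z}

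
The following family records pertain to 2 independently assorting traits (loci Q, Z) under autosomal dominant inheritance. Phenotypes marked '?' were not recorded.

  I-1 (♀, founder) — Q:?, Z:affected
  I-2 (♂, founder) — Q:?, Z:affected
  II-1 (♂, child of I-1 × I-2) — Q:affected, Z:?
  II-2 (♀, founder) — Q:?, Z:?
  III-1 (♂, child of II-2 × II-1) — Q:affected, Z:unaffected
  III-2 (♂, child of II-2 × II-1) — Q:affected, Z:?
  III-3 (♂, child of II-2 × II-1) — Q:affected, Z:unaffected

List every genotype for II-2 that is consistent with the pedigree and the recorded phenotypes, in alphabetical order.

II-2 ∈ {QQ Zz, QQ zz, Qq Zz, Qq zz, qq Zz, qq zz}

Q/I-1 ? ·: qq|Qq|QQ
Q/I-2 ? ·: qq|Qq|QQ
Q/II-1 aff I-1×I-2: Qq|QQ
Q/II-2 ? ·: qq|Qq|QQ
Q/III-1 aff II-2×II-1: Qq|QQ
Q/III-2 aff II-2×II-1: Qq|QQ
Q/III-3 aff II-2×II-1: Qq|QQ
⇒ Q over [I-1,I-2,II-1,II-2,III-1,III-2,III-3]: 159 consistent
Z/I-1 aff ·: Zz|ZZ
Z/I-2 aff ·: Zz|ZZ
Z/II-1 ? I-1×I-2: zz|Zz
Z/II-2 ? ·: zz|Zz
Z/III-1 un II-2×II-1: zz
Z/III-2 ? II-2×II-1: zz|Zz|ZZ
Z/III-3 un II-2×II-1: zz
⇒ Z over [I-1,I-2,II-1,II-2,III-1,III-2,III-3]: 18 consistent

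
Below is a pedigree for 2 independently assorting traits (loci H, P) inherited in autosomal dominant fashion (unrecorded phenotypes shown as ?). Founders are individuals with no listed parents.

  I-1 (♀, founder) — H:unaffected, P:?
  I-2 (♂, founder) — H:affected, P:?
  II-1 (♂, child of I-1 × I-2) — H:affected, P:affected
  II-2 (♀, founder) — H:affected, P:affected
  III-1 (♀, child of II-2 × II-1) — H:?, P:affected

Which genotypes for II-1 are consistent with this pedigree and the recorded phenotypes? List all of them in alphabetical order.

H/I-1 un ·: hh
H/I-2 aff ·: Hh|HH
H/II-1 aff I-1×I-2: Hh
H/II-2 aff ·: Hh|HH
H/III-1 ? II-2×II-1: hh|Hh|HH
⇒ H over [I-1,I-2,II-1,II-2,III-1]: 10 consistent
P/I-1 ? ·: pp|Pp|PP
P/I-2 ? ·: pp|Pp|PP
P/II-1 aff I-1×I-2: Pp|PP
P/II-2 aff ·: Pp|PP
P/III-1 aff II-2×II-1: Pp|PP
⇒ P over [I-1,I-2,II-1,II-2,III-1]: 40 consistent

II-1 ∈ {Hh PP, Hh Pp}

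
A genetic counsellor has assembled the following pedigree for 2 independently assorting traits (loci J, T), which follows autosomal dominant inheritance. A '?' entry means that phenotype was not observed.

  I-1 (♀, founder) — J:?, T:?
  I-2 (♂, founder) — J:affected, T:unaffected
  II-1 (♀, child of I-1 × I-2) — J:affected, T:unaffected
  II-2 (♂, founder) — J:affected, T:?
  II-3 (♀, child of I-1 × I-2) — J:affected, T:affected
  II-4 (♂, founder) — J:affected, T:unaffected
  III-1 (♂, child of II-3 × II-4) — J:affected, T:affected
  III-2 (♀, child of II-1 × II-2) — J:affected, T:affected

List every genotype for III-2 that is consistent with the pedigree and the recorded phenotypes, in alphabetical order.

J/I-1 ? ·: jj|Jj|JJ
J/I-2 aff ·: Jj|JJ
J/II-1 aff I-1×I-2: Jj|JJ
J/II-2 aff ·: Jj|JJ
J/II-3 aff I-1×I-2: Jj|JJ
J/II-4 aff ·: Jj|JJ
J/III-1 aff II-3×II-4: Jj|JJ
J/III-2 aff II-1×II-2: Jj|JJ
⇒ J over [I-1,I-2,II-1,II-2,II-3,II-4,III-1,III-2]: 188 consistent
T/I-1 ? ·: Tt
T/I-2 un ·: tt
T/II-1 un I-1×I-2: tt
T/II-2 ? ·: Tt|TT
T/II-3 aff I-1×I-2: Tt
T/II-4 un ·: tt
T/III-1 aff II-3×II-4: Tt
T/III-2 aff II-1×II-2: Tt
⇒ T over [I-1,I-2,II-1,II-2,II-3,II-4,III-1,III-2]: 2 consistent

III-2 ∈ {JJ Tt, Jj Tt}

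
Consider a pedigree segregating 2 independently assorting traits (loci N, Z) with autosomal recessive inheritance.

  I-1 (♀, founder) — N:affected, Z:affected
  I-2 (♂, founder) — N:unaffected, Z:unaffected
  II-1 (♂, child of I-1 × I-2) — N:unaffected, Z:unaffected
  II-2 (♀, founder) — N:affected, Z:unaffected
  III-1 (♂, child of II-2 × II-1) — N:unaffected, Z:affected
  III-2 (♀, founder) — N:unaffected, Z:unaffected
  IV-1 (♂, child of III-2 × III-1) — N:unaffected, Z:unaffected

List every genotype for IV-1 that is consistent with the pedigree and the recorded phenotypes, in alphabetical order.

N/I-1 aff ·: nn
N/I-2 un ·: NN|Nn
N/II-1 un I-1×I-2: Nn
N/II-2 aff ·: nn
N/III-1 un II-2×II-1: Nn
N/III-2 un ·: NN|Nn
N/IV-1 un III-2×III-1: NN|Nn
⇒ N over [I-1,I-2,II-1,II-2,III-1,III-2,IV-1]: 8 consistent
Z/I-1 aff ·: zz
Z/I-2 un ·: ZZ|Zz
Z/II-1 un I-1×I-2: Zz
Z/II-2 un ·: Zz
Z/III-1 aff II-2×II-1: zz
Z/III-2 un ·: ZZ|Zz
Z/IV-1 un III-2×III-1: Zz
⇒ Z over [I-1,I-2,II-1,II-2,III-1,III-2,IV-1]: 4 consistent

IV-1 ∈ {NN Zz, Nn Zz}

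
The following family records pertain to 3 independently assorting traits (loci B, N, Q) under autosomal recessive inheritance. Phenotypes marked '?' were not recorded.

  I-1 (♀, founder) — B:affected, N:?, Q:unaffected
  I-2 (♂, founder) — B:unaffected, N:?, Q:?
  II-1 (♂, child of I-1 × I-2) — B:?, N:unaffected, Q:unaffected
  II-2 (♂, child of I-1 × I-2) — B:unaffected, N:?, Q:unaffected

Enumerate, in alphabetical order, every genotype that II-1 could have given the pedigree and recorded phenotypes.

B/I-1 aff ·: bb
B/I-2 un ·: BB|Bb
B/II-1 ? I-1×I-2: Bb|bb
B/II-2 un I-1×I-2: Bb
⇒ B over [I-1,I-2,II-1,II-2]: 3 consistent
N/I-1 ? ·: NN|Nn|nn
N/I-2 ? ·: NN|Nn|nn
N/II-1 un I-1×I-2: NN|Nn
N/II-2 ? I-1×I-2: NN|Nn|nn
⇒ N over [I-1,I-2,II-1,II-2]: 21 consistent
Q/I-1 un ·: QQ|Qq
Q/I-2 ? ·: QQ|Qq|qq
Q/II-1 un I-1×I-2: QQ|Qq
Q/II-2 un I-1×I-2: QQ|Qq
⇒ Q over [I-1,I-2,II-1,II-2]: 15 consistent

II-1 ∈ {Bb NN QQ, Bb NN Qq, Bb Nn QQ, Bb Nn Qq, bb NN QQ, bb NN Qq, bb Nn QQ, bb Nn Qq}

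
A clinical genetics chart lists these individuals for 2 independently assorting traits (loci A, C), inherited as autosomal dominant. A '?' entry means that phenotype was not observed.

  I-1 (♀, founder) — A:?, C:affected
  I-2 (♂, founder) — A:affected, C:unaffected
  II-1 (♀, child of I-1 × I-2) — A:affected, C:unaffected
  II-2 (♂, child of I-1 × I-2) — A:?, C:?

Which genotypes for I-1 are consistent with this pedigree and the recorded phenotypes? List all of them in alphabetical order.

I-1 ∈ {AA Cc, Aa Cc, aa Cc}

A/I-1 ? ·: aa|Aa|AA
A/I-2 aff ·: Aa|AA
A/II-1 aff I-1×I-2: Aa|AA
A/II-2 ? I-1×I-2: aa|Aa|AA
⇒ A over [I-1,I-2,II-1,II-2]: 18 consistent
C/I-1 aff ·: Cc
C/I-2 un ·: cc
C/II-1 un I-1×I-2: cc
C/II-2 ? I-1×I-2: cc|Cc
⇒ C over [I-1,I-2,II-1,II-2]: 2 consistent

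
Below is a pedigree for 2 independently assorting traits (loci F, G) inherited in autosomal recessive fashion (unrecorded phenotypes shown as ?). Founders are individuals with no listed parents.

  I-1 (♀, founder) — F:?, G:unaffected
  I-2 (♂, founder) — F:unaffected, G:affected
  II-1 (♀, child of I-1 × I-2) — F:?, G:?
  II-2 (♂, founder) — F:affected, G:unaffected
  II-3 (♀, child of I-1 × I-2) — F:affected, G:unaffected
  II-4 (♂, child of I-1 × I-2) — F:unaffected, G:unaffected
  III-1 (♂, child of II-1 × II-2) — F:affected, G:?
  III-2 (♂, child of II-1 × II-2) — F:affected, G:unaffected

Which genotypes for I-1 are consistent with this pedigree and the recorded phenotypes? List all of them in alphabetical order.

I-1 ∈ {Ff GG, Ff Gg, ff GG, ff Gg}

F/I-1 ? ·: Ff|ff
F/I-2 un ·: Ff
F/II-1 ? I-1×I-2: Ff|ff
F/II-2 aff ·: ff
F/II-3 aff I-1×I-2: ff
F/II-4 un I-1×I-2: FF|Ff
F/III-1 aff II-1×II-2: ff
F/III-2 aff II-1×II-2: ff
⇒ F over [I-1,I-2,II-1,II-2,II-3,II-4,III-1,III-2]: 6 consistent
G/I-1 un ·: GG|Gg
G/I-2 aff ·: gg
G/II-1 ? I-1×I-2: Gg|gg
G/II-2 un ·: GG|Gg
G/II-3 un I-1×I-2: Gg
G/II-4 un I-1×I-2: Gg
G/III-1 ? II-1×II-2: GG|Gg|gg
G/III-2 un II-1×II-2: GG|Gg
⇒ G over [I-1,I-2,II-1,II-2,II-3,II-4,III-1,III-2]: 23 consistent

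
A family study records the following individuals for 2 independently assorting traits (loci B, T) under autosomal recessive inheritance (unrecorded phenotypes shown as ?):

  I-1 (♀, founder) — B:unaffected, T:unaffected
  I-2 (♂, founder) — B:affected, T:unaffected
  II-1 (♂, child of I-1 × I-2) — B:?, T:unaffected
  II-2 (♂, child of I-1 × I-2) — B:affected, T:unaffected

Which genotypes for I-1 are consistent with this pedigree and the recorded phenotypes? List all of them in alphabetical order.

I-1 ∈ {Bb TT, Bb Tt}

B/I-1 un ·: Bb
B/I-2 aff ·: bb
B/II-1 ? I-1×I-2: Bb|bb
B/II-2 aff I-1×I-2: bb
⇒ B over [I-1,I-2,II-1,II-2]: 2 consistent
T/I-1 un ·: TT|Tt
T/I-2 un ·: TT|Tt
T/II-1 un I-1×I-2: TT|Tt
T/II-2 un I-1×I-2: TT|Tt
⇒ T over [I-1,I-2,II-1,II-2]: 13 consistent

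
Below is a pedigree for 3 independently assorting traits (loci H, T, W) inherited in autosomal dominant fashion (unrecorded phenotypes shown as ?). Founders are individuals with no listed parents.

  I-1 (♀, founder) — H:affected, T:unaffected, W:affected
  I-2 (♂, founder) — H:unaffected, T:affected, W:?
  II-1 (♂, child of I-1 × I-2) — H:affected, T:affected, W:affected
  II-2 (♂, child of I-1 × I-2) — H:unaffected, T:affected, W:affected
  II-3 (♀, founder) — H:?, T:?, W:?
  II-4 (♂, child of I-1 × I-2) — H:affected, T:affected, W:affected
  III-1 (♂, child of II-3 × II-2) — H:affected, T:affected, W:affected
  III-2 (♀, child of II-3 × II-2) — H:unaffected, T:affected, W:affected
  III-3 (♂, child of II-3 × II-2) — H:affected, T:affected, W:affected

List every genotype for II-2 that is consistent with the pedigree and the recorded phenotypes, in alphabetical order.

H/I-1 aff ·: Hh
H/I-2 un ·: hh
H/II-1 aff I-1×I-2: Hh
H/II-2 un I-1×I-2: hh
H/II-3 ? ·: Hh
H/II-4 aff I-1×I-2: Hh
H/III-1 aff II-3×II-2: Hh
H/III-2 un II-3×II-2: hh
H/III-3 aff II-3×II-2: Hh
⇒ H over [I-1,I-2,II-1,II-2,II-3,II-4,III-1,III-2,III-3]: 1 consistent
T/I-1 un ·: tt
T/I-2 aff ·: Tt|TT
T/II-1 aff I-1×I-2: Tt
T/II-2 aff I-1×I-2: Tt
T/II-3 ? ·: tt|Tt|TT
T/II-4 aff I-1×I-2: Tt
T/III-1 aff II-3×II-2: Tt|TT
T/III-2 aff II-3×II-2: Tt|TT
T/III-3 aff II-3×II-2: Tt|TT
⇒ T over [I-1,I-2,II-1,II-2,II-3,II-4,III-1,III-2,III-3]: 34 consistent
W/I-1 aff ·: Ww|WW
W/I-2 ? ·: ww|Ww|WW
W/II-1 aff I-1×I-2: Ww|WW
W/II-2 aff I-1×I-2: Ww|WW
W/II-3 ? ·: ww|Ww|WW
W/II-4 aff I-1×I-2: Ww|WW
W/III-1 aff II-3×II-2: Ww|WW
W/III-2 aff II-3×II-2: Ww|WW
W/III-3 aff II-3×II-2: Ww|WW
⇒ W over [I-1,I-2,II-1,II-2,II-3,II-4,III-1,III-2,III-3]: 368 consistent

II-2 ∈ {hh Tt WW, hh Tt Ww}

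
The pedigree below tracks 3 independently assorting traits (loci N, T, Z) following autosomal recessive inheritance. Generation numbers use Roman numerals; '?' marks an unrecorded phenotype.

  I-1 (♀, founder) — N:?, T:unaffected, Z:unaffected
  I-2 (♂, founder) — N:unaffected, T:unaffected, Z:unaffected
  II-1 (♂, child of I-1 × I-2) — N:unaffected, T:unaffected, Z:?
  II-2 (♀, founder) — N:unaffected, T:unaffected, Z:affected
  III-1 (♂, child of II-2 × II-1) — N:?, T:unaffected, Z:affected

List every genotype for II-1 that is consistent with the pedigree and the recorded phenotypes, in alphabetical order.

N/I-1 ? ·: NN|Nn|nn
N/I-2 un ·: NN|Nn
N/II-1 un I-1×I-2: NN|Nn
N/II-2 un ·: NN|Nn
N/III-1 ? II-2×II-1: NN|Nn|nn
⇒ N over [I-1,I-2,II-1,II-2,III-1]: 37 consistent
T/I-1 un ·: TT|Tt
T/I-2 un ·: TT|Tt
T/II-1 un I-1×I-2: TT|Tt
T/II-2 un ·: TT|Tt
T/III-1 un II-2×II-1: TT|Tt
⇒ T over [I-1,I-2,II-1,II-2,III-1]: 24 consistent
Z/I-1 un ·: ZZ|Zz
Z/I-2 un ·: ZZ|Zz
Z/II-1 ? I-1×I-2: Zz|zz
Z/II-2 aff ·: zz
Z/III-1 aff II-2×II-1: zz
⇒ Z over [I-1,I-2,II-1,II-2,III-1]: 4 consistent

II-1 ∈ {NN TT Zz, NN TT zz, NN Tt Zz, NN Tt zz, Nn TT Zz, Nn TT zz, Nn Tt Zz, Nn Tt zz}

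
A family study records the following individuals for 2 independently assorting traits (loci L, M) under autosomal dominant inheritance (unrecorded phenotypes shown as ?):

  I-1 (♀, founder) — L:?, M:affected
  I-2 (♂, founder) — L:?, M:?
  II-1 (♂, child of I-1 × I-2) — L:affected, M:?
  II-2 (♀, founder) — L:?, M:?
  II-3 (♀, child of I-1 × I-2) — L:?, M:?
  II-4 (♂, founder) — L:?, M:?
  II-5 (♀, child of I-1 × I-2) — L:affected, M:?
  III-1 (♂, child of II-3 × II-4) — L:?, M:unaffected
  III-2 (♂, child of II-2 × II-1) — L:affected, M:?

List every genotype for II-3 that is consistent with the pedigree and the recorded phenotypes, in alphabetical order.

L/I-1 ? ·: ll|Ll|LL
L/I-2 ? ·: ll|Ll|LL
L/II-1 aff I-1×I-2: Ll|LL
L/II-2 ? ·: ll|Ll|LL
L/II-3 ? I-1×I-2: ll|Ll|LL
L/II-4 ? ·: ll|Ll|LL
L/II-5 aff I-1×I-2: Ll|LL
L/III-1 ? II-3×II-4: ll|Ll|LL
L/III-2 aff II-2×II-1: Ll|LL
⇒ L over [I-1,I-2,II-1,II-2,II-3,II-4,II-5,III-1,III-2]: 862 consistent
M/I-1 aff ·: Mm|MM
M/I-2 ? ·: mm|Mm|MM
M/II-1 ? I-1×I-2: mm|Mm|MM
M/II-2 ? ·: mm|Mm|MM
M/II-3 ? I-1×I-2: mm|Mm
M/II-4 ? ·: mm|Mm
M/II-5 ? I-1×I-2: mm|Mm|MM
M/III-1 un II-3×II-4: mm
M/III-2 ? II-2×II-1: mm|Mm|MM
⇒ M over [I-1,I-2,II-1,II-2,II-3,II-4,II-5,III-1,III-2]: 370 consistent

II-3 ∈ {LL Mm, LL mm, Ll Mm, Ll mm, ll Mm, ll mm}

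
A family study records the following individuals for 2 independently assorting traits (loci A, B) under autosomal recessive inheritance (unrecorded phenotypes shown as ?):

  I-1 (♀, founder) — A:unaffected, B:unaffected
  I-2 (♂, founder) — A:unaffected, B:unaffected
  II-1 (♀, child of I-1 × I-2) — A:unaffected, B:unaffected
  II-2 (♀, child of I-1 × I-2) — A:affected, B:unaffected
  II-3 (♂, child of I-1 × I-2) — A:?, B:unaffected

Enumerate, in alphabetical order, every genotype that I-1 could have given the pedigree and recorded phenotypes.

I-1 ∈ {Aa BB, Aa Bb}

A/I-1 un ·: Aa
A/I-2 un ·: Aa
A/II-1 un I-1×I-2: AA|Aa
A/II-2 aff I-1×I-2: aa
A/II-3 ? I-1×I-2: AA|Aa|aa
⇒ A over [I-1,I-2,II-1,II-2,II-3]: 6 consistent
B/I-1 un ·: BB|Bb
B/I-2 un ·: BB|Bb
B/II-1 un I-1×I-2: BB|Bb
B/II-2 un I-1×I-2: BB|Bb
B/II-3 un I-1×I-2: BB|Bb
⇒ B over [I-1,I-2,II-1,II-2,II-3]: 25 consistent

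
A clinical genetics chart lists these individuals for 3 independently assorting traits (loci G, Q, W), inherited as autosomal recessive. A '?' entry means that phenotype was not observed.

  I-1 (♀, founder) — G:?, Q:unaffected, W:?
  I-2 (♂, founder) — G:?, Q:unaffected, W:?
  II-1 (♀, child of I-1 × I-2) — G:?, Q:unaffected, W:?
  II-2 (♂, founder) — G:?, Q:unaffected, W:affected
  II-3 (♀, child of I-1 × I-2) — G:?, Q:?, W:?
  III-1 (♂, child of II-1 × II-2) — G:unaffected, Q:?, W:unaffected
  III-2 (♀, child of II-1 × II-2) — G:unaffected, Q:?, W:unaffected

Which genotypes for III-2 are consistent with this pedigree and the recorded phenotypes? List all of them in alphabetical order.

G/I-1 ? ·: GG|Gg|gg
G/I-2 ? ·: GG|Gg|gg
G/II-1 ? I-1×I-2: GG|Gg|gg
G/II-2 ? ·: GG|Gg|gg
G/II-3 ? I-1×I-2: GG|Gg|gg
G/III-1 un II-1×II-2: GG|Gg
G/III-2 un II-1×II-2: GG|Gg
⇒ G over [I-1,I-2,II-1,II-2,II-3,III-1,III-2]: 181 consistent
Q/I-1 un ·: QQ|Qq
Q/I-2 un ·: QQ|Qq
Q/II-1 un I-1×I-2: QQ|Qq
Q/II-2 un ·: QQ|Qq
Q/II-3 ? I-1×I-2: QQ|Qq|qq
Q/III-1 ? II-1×II-2: QQ|Qq|qq
Q/III-2 ? II-1×II-2: QQ|Qq|qq
⇒ Q over [I-1,I-2,II-1,II-2,II-3,III-1,III-2]: 131 consistent
W/I-1 ? ·: WW|Ww|ww
W/I-2 ? ·: WW|Ww|ww
W/II-1 ? I-1×I-2: WW|Ww
W/II-2 aff ·: ww
W/II-3 ? I-1×I-2: WW|Ww|ww
W/III-1 un II-1×II-2: Ww
W/III-2 un II-1×II-2: Ww
⇒ W over [I-1,I-2,II-1,II-2,II-3,III-1,III-2]: 21 consistent

III-2 ∈ {GG QQ Ww, GG Qq Ww, GG qq Ww, Gg QQ Ww, Gg Qq Ww, Gg qq Ww}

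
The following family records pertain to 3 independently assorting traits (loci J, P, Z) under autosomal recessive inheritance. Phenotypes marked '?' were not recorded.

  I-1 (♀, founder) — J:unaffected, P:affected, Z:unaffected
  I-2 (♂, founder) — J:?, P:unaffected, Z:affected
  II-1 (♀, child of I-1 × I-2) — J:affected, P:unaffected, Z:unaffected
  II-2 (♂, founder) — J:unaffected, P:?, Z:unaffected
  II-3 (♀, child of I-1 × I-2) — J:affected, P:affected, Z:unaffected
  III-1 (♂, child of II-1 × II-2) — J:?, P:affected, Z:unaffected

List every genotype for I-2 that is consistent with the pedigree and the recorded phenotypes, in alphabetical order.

J/I-1 un ·: Jj
J/I-2 ? ·: Jj|jj
J/II-1 aff I-1×I-2: jj
J/II-2 un ·: JJ|Jj
J/II-3 aff I-1×I-2: jj
J/III-1 ? II-1×II-2: Jj|jj
⇒ J over [I-1,I-2,II-1,II-2,II-3,III-1]: 6 consistent
P/I-1 aff ·: pp
P/I-2 un ·: Pp
P/II-1 un I-1×I-2: Pp
P/II-2 ? ·: Pp|pp
P/II-3 aff I-1×I-2: pp
P/III-1 aff II-1×II-2: pp
⇒ P over [I-1,I-2,II-1,II-2,II-3,III-1]: 2 consistent
Z/I-1 un ·: ZZ|Zz
Z/I-2 aff ·: zz
Z/II-1 un I-1×I-2: Zz
Z/II-2 un ·: ZZ|Zz
Z/II-3 un I-1×I-2: Zz
Z/III-1 un II-1×II-2: ZZ|Zz
⇒ Z over [I-1,I-2,II-1,II-2,II-3,III-1]: 8 consistent

I-2 ∈ {Jj Pp zz, jj Pp zz}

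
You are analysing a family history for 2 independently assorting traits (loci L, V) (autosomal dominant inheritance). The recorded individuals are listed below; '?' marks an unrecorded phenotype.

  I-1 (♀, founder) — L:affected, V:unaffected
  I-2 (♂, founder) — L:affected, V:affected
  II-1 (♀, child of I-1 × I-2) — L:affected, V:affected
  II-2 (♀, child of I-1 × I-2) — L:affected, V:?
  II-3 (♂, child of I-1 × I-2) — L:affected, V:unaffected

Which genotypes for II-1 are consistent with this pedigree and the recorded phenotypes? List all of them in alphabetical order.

L/I-1 aff ·: Ll|LL
L/I-2 aff ·: Ll|LL
L/II-1 aff I-1×I-2: Ll|LL
L/II-2 aff I-1×I-2: Ll|LL
L/II-3 aff I-1×I-2: Ll|LL
⇒ L over [I-1,I-2,II-1,II-2,II-3]: 25 consistent
V/I-1 un ·: vv
V/I-2 aff ·: Vv
V/II-1 aff I-1×I-2: Vv
V/II-2 ? I-1×I-2: vv|Vv
V/II-3 un I-1×I-2: vv
⇒ V over [I-1,I-2,II-1,II-2,II-3]: 2 consistent

II-1 ∈ {LL Vv, Ll Vv}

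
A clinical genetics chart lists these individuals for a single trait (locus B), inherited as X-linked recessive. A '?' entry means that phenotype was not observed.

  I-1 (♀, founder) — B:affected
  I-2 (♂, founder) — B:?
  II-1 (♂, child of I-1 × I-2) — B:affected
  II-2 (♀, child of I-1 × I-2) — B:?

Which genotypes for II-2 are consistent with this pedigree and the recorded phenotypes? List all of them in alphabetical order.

B/I-1 aff ·: X^bX^b
B/I-2 ? ·: X^BY|X^bY
B/II-1 aff I-1×I-2: X^bY
B/II-2 ? I-1×I-2: X^BX^b|X^bX^b
⇒ B over [I-1,I-2,II-1,II-2]: 2 consistent

II-2 ∈ {X^BX^b, X^bX^b}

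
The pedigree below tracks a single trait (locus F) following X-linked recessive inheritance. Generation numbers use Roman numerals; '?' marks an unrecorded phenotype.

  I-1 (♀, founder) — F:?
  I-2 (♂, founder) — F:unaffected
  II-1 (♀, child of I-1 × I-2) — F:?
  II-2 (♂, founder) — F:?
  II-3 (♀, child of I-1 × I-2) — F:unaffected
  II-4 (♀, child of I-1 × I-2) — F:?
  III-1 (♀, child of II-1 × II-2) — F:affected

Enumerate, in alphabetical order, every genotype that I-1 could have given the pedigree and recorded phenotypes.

I-1 ∈ {X^FX^f, X^fX^f}

F/I-1 ? ·: X^FX^f|X^fX^f
F/I-2 un ·: X^FY
F/II-1 ? I-1×I-2: X^FX^f
F/II-2 ? ·: X^fY
F/II-3 un I-1×I-2: X^FX^F|X^FX^f
F/II-4 ? I-1×I-2: X^FX^F|X^FX^f
F/III-1 aff II-1×II-2: X^fX^f
⇒ F over [I-1,I-2,II-1,II-2,II-3,II-4,III-1]: 5 consistent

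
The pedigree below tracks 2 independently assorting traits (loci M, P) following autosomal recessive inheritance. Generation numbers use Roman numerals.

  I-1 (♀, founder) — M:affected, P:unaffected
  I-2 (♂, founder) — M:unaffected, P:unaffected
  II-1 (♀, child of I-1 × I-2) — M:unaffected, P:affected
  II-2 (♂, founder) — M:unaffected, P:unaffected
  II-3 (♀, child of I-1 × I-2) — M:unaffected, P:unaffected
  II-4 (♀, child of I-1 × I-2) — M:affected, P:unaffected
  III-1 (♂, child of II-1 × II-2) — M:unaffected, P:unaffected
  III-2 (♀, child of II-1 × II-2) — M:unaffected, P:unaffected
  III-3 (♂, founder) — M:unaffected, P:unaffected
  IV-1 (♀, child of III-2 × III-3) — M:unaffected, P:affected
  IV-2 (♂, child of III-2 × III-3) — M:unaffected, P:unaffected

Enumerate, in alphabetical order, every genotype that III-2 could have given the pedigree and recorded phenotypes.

M/I-1 aff ·: mm
M/I-2 un ·: Mm
M/II-1 un I-1×I-2: Mm
M/II-2 un ·: MM|Mm
M/II-3 un I-1×I-2: Mm
M/II-4 aff I-1×I-2: mm
M/III-1 un II-1×II-2: MM|Mm
M/III-2 un II-1×II-2: MM|Mm
M/III-3 un ·: MM|Mm
M/IV-1 un III-2×III-3: MM|Mm
M/IV-2 un III-2×III-3: MM|Mm
⇒ M over [I-1,I-2,II-1,II-2,II-3,II-4,III-1,III-2,III-3,IV-1,IV-2]: 52 consistent
P/I-1 un ·: Pp
P/I-2 un ·: Pp
P/II-1 aff I-1×I-2: pp
P/II-2 un ·: PP|Pp
P/II-3 un I-1×I-2: PP|Pp
P/II-4 un I-1×I-2: PP|Pp
P/III-1 un II-1×II-2: Pp
P/III-2 un II-1×II-2: Pp
P/III-3 un ·: Pp
P/IV-1 aff III-2×III-3: pp
P/IV-2 un III-2×III-3: PP|Pp
⇒ P over [I-1,I-2,II-1,II-2,II-3,II-4,III-1,III-2,III-3,IV-1,IV-2]: 16 consistent

III-2 ∈ {MM Pp, Mm Pp}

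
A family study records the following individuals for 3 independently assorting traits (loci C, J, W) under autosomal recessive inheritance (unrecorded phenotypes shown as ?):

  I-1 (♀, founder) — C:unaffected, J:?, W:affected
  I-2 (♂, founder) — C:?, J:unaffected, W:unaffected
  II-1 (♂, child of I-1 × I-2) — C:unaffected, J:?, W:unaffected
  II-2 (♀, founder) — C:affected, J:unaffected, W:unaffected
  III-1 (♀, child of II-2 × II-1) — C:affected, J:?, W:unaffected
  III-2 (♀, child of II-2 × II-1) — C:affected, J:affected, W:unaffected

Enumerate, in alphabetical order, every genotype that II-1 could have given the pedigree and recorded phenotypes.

C/I-1 un ·: CC|Cc
C/I-2 ? ·: CC|Cc|cc
C/II-1 un I-1×I-2: Cc
C/II-2 aff ·: cc
C/III-1 aff II-2×II-1: cc
C/III-2 aff II-2×II-1: cc
⇒ C over [I-1,I-2,II-1,II-2,III-1,III-2]: 5 consistent
J/I-1 ? ·: JJ|Jj|jj
J/I-2 un ·: JJ|Jj
J/II-1 ? I-1×I-2: Jj|jj
J/II-2 un ·: Jj
J/III-1 ? II-2×II-1: JJ|Jj|jj
J/III-2 aff II-2×II-1: jj
⇒ J over [I-1,I-2,II-1,II-2,III-1,III-2]: 19 consistent
W/I-1 aff ·: ww
W/I-2 un ·: WW|Ww
W/II-1 un I-1×I-2: Ww
W/II-2 un ·: WW|Ww
W/III-1 un II-2×II-1: WW|Ww
W/III-2 un II-2×II-1: WW|Ww
⇒ W over [I-1,I-2,II-1,II-2,III-1,III-2]: 16 consistent

II-1 ∈ {Cc Jj Ww, Cc jj Ww}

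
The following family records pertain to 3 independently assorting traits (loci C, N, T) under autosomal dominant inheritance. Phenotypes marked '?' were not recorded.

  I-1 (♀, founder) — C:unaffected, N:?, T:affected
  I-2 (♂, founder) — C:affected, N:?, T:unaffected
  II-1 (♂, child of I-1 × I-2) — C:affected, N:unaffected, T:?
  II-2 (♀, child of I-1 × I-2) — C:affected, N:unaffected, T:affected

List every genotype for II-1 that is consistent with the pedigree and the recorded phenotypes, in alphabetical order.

C/I-1 un ·: cc
C/I-2 aff ·: Cc|CC
C/II-1 aff I-1×I-2: Cc
C/II-2 aff I-1×I-2: Cc
⇒ C over [I-1,I-2,II-1,II-2]: 2 consistent
N/I-1 ? ·: nn|Nn
N/I-2 ? ·: nn|Nn
N/II-1 un I-1×I-2: nn
N/II-2 un I-1×I-2: nn
⇒ N over [I-1,I-2,II-1,II-2]: 4 consistent
T/I-1 aff ·: Tt|TT
T/I-2 un ·: tt
T/II-1 ? I-1×I-2: tt|Tt
T/II-2 aff I-1×I-2: Tt
⇒ T over [I-1,I-2,II-1,II-2]: 3 consistent

II-1 ∈ {Cc nn Tt, Cc nn tt}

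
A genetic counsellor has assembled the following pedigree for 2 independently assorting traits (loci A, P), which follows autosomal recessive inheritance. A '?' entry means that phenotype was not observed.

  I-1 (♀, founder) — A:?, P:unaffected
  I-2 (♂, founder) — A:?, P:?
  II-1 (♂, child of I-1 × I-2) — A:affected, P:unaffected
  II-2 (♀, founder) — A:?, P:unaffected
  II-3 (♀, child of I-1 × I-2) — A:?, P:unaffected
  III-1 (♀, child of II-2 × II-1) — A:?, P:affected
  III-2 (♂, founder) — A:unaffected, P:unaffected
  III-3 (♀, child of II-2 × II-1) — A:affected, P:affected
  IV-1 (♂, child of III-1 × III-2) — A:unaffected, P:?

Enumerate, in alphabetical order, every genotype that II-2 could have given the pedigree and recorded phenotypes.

A/I-1 ? ·: Aa|aa
A/I-2 ? ·: Aa|aa
A/II-1 aff I-1×I-2: aa
A/II-2 ? ·: Aa|aa
A/II-3 ? I-1×I-2: AA|Aa|aa
A/III-1 ? II-2×II-1: Aa|aa
A/III-2 un ·: AA|Aa
A/III-3 aff II-2×II-1: aa
A/IV-1 un III-1×III-2: AA|Aa
⇒ A over [I-1,I-2,II-1,II-2,II-3,III-1,III-2,III-3,IV-1]: 64 consistent
P/I-1 un ·: PP|Pp
P/I-2 ? ·: PP|Pp|pp
P/II-1 un I-1×I-2: Pp
P/II-2 un ·: Pp
P/II-3 un I-1×I-2: PP|Pp
P/III-1 aff II-2×II-1: pp
P/III-2 un ·: PP|Pp
P/III-3 aff II-2×II-1: pp
P/IV-1 ? III-1×III-2: Pp|pp
⇒ P over [I-1,I-2,II-1,II-2,II-3,III-1,III-2,III-3,IV-1]: 24 consistent

II-2 ∈ {Aa Pp, aa Pp}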